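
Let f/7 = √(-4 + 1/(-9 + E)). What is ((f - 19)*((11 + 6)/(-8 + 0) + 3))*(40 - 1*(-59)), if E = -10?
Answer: -13167/8 + 4851*I*√1463/152 ≈ -1645.9 + 1220.7*I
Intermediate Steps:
f = 7*I*√1463/19 (f = 7*√(-4 + 1/(-9 - 10)) = 7*√(-4 + 1/(-19)) = 7*√(-4 - 1/19) = 7*√(-77/19) = 7*(I*√1463/19) = 7*I*√1463/19 ≈ 14.092*I)
((f - 19)*((11 + 6)/(-8 + 0) + 3))*(40 - 1*(-59)) = ((7*I*√1463/19 - 19)*((11 + 6)/(-8 + 0) + 3))*(40 - 1*(-59)) = ((-19 + 7*I*√1463/19)*(17/(-8) + 3))*(40 + 59) = ((-19 + 7*I*√1463/19)*(17*(-⅛) + 3))*99 = ((-19 + 7*I*√1463/19)*(-17/8 + 3))*99 = ((-19 + 7*I*√1463/19)*(7/8))*99 = (-133/8 + 49*I*√1463/152)*99 = -13167/8 + 4851*I*√1463/152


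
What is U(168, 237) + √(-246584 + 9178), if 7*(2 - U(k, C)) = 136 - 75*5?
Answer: 253/7 + I*√237406 ≈ 36.143 + 487.24*I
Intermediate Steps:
U(k, C) = 253/7 (U(k, C) = 2 - (136 - 75*5)/7 = 2 - (136 - 1*375)/7 = 2 - (136 - 375)/7 = 2 - ⅐*(-239) = 2 + 239/7 = 253/7)
U(168, 237) + √(-246584 + 9178) = 253/7 + √(-246584 + 9178) = 253/7 + √(-237406) = 253/7 + I*√237406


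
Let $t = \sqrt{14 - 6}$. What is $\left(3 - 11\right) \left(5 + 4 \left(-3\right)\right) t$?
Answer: $112 \sqrt{2} \approx 158.39$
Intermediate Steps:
$t = 2 \sqrt{2}$ ($t = \sqrt{8} = 2 \sqrt{2} \approx 2.8284$)
$\left(3 - 11\right) \left(5 + 4 \left(-3\right)\right) t = \left(3 - 11\right) \left(5 + 4 \left(-3\right)\right) 2 \sqrt{2} = - 8 \left(5 - 12\right) 2 \sqrt{2} = \left(-8\right) \left(-7\right) 2 \sqrt{2} = 56 \cdot 2 \sqrt{2} = 112 \sqrt{2}$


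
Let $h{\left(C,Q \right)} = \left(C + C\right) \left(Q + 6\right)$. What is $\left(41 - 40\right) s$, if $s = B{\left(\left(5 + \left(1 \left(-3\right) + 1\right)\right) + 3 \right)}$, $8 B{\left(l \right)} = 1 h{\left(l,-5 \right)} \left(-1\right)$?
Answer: $- \frac{3}{2} \approx -1.5$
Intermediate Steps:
$h{\left(C,Q \right)} = 2 C \left(6 + Q\right)$
$B{\left(l \right)} = - \frac{l}{4}$ ($B{\left(l \right)} = \frac{1 \cdot 2 l \left(6 - 5\right) \left(-1\right)}{8} = \frac{1 \cdot 2 l 1 \left(-1\right)}{8} = \frac{1 \cdot 2 l \left(-1\right)}{8} = \frac{2 l \left(-1\right)}{8} = \frac{\left(-2\right) l}{8} = - \frac{l}{4}$)
$s = - \frac{3}{2}$ ($s = - \frac{\left(5 + \left(1 \left(-3\right) + 1\right)\right) + 3}{4} = - \frac{\left(5 + \left(-3 + 1\right)\right) + 3}{4} = - \frac{\left(5 - 2\right) + 3}{4} = - \frac{3 + 3}{4} = \left(- \frac{1}{4}\right) 6 = - \frac{3}{2} \approx -1.5$)
$\left(41 - 40\right) s = \left(41 - 40\right) \left(- \frac{3}{2}\right) = 1 \left(- \frac{3}{2}\right) = - \frac{3}{2}$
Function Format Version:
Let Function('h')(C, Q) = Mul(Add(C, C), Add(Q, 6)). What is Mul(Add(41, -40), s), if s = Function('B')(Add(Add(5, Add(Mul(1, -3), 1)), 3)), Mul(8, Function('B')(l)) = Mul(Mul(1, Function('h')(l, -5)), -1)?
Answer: Rational(-3, 2) ≈ -1.5000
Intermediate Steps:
Function('h')(C, Q) = Mul(2, C, Add(6, Q)) (Function('h')(C, Q) = Mul(Mul(2, C), Add(6, Q)) = Mul(2, C, Add(6, Q)))
Function('B')(l) = Mul(Rational(-1, 4), l) (Function('B')(l) = Mul(Rational(1, 8), Mul(Mul(1, Mul(2, l, Add(6, -5))), -1)) = Mul(Rational(1, 8), Mul(Mul(1, Mul(2, l, 1)), -1)) = Mul(Rational(1, 8), Mul(Mul(1, Mul(2, l)), -1)) = Mul(Rational(1, 8), Mul(Mul(2, l), -1)) = Mul(Rational(1, 8), Mul(-2, l)) = Mul(Rational(-1, 4), l))
s = Rational(-3, 2) (s = Mul(Rational(-1, 4), Add(Add(5, Add(Mul(1, -3), 1)), 3)) = Mul(Rational(-1, 4), Add(Add(5, Add(-3, 1)), 3)) = Mul(Rational(-1, 4), Add(Add(5, -2), 3)) = Mul(Rational(-1, 4), Add(3, 3)) = Mul(Rational(-1, 4), 6) = Rational(-3, 2) ≈ -1.5000)
Mul(Add(41, -40), s) = Mul(Add(41, -40), Rational(-3, 2)) = Mul(1, Rational(-3, 2)) = Rational(-3, 2)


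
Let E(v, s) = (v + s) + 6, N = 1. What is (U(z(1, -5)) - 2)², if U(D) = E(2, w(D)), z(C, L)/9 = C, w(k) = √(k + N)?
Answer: (6 + √10)² ≈ 83.947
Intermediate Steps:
w(k) = √(1 + k) (w(k) = √(k + 1) = √(1 + k))
E(v, s) = 6 + s + v (E(v, s) = (s + v) + 6 = 6 + s + v)
z(C, L) = 9*C
U(D) = 8 + √(1 + D) (U(D) = 6 + √(1 + D) + 2 = 8 + √(1 + D))
(U(z(1, -5)) - 2)² = ((8 + √(1 + 9*1)) - 2)² = ((8 + √(1 + 9)) - 2)² = ((8 + √10) - 2)² = (6 + √10)²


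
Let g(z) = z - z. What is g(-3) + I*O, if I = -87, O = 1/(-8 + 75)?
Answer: -87/67 ≈ -1.2985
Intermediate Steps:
g(z) = 0
O = 1/67 ≈ 0.014925
g(-3) + I*O = 0 - 87*1/67 = 0 - 87/67 = -87/67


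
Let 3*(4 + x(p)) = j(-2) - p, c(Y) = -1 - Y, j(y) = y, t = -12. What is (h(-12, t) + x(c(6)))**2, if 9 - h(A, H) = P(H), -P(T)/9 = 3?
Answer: 10201/9 ≈ 1133.4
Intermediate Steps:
P(T) = -27 (P(T) = -9*3 = -27)
h(A, H) = 36 (h(A, H) = 9 - 1*(-27) = 9 + 27 = 36)
x(p) = -14/3 - p/3 (x(p) = -4 + (-2 - p)/3 = -4 + (-2/3 - p/3) = -14/3 - p/3)
(h(-12, t) + x(c(6)))**2 = (36 + (-14/3 - (-1 - 1*6)/3))**2 = (36 + (-14/3 - (-1 - 6)/3))**2 = (36 + (-14/3 - 1/3*(-7)))**2 = (36 + (-14/3 + 7/3))**2 = (36 - 7/3)**2 = (101/3)**2 = 10201/9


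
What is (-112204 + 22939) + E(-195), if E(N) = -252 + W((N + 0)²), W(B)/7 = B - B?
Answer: -89517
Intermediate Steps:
W(B) = 0 (W(B) = 7*(B - B) = 7*0 = 0)
E(N) = -252 (E(N) = -252 + 0 = -252)
(-112204 + 22939) + E(-195) = (-112204 + 22939) - 252 = -89265 - 252 = -89517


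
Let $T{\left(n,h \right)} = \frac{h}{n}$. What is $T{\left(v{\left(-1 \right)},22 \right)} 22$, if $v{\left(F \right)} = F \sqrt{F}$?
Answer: $484 i \approx 484.0 i$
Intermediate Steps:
$v{\left(F \right)} = F^{\frac{3}{2}}$
$T{\left(v{\left(-1 \right)},22 \right)} 22 = \frac{22}{\left(-1\right)^{\frac{3}{2}}} \cdot 22 = \frac{22}{\left(-1\right) i} 22 = 22 i 22 = 484 i$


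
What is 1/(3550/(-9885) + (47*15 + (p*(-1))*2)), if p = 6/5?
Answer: 9885/6941651 ≈ 0.0014240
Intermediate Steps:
p = 6/5 (p = 6*(⅕) = 6/5 ≈ 1.2000)
1/(3550/(-9885) + (47*15 + (p*(-1))*2)) = 1/(3550/(-9885) + (47*15 + ((6/5)*(-1))*2)) = 1/(3550*(-1/9885) + (705 - 6/5*2)) = 1/(-710/1977 + (705 - 12/5)) = 1/(-710/1977 + 3513/5) = 1/(6941651/9885) = 9885/6941651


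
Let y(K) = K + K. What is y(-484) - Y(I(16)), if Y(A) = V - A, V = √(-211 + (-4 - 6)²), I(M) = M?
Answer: -952 - I*√111 ≈ -952.0 - 10.536*I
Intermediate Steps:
y(K) = 2*K
V = I*√111 (V = √(-211 + (-10)²) = √(-211 + 100) = √(-111) = I*√111 ≈ 10.536*I)
Y(A) = -A + I*√111 (Y(A) = I*√111 - A = -A + I*√111)
y(-484) - Y(I(16)) = 2*(-484) - (-1*16 + I*√111) = -968 - (-16 + I*√111) = -968 + (16 - I*√111) = -952 - I*√111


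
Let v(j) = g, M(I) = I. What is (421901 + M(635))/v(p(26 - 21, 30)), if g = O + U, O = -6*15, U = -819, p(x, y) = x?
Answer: -422536/909 ≈ -464.84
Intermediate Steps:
O = -90
g = -909 (g = -90 - 819 = -909)
v(j) = -909
(421901 + M(635))/v(p(26 - 21, 30)) = (421901 + 635)/(-909) = 422536*(-1/909) = -422536/909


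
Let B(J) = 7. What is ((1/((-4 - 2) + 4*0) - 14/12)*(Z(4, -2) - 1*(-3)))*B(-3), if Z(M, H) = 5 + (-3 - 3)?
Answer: -56/3 ≈ -18.667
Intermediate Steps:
Z(M, H) = -1 (Z(M, H) = 5 - 6 = -1)
((1/((-4 - 2) + 4*0) - 14/12)*(Z(4, -2) - 1*(-3)))*B(-3) = ((1/((-4 - 2) + 4*0) - 14/12)*(-1 - 1*(-3)))*7 = ((1/(-6 + 0) - 14*1/12)*(-1 + 3))*7 = ((1/(-6) - 7/6)*2)*7 = ((1*(-1/6) - 7/6)*2)*7 = ((-1/6 - 7/6)*2)*7 = -4/3*2*7 = -8/3*7 = -56/3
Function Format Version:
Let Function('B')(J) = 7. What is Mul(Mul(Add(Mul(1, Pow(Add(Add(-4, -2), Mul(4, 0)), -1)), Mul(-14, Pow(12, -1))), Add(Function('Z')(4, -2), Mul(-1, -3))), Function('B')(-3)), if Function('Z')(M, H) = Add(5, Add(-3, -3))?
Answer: Rational(-56, 3) ≈ -18.667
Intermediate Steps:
Function('Z')(M, H) = -1 (Function('Z')(M, H) = Add(5, -6) = -1)
Mul(Mul(Add(Mul(1, Pow(Add(Add(-4, -2), Mul(4, 0)), -1)), Mul(-14, Pow(12, -1))), Add(Function('Z')(4, -2), Mul(-1, -3))), Function('B')(-3)) = Mul(Mul(Add(Mul(1, Pow(Add(Add(-4, -2), Mul(4, 0)), -1)), Mul(-14, Pow(12, -1))), Add(-1, Mul(-1, -3))), 7) = Mul(Mul(Add(Mul(1, Pow(Add(-6, 0), -1)), Mul(-14, Rational(1, 12))), Add(-1, 3)), 7) = Mul(Mul(Add(Mul(1, Pow(-6, -1)), Rational(-7, 6)), 2), 7) = Mul(Mul(Add(Mul(1, Rational(-1, 6)), Rational(-7, 6)), 2), 7) = Mul(Mul(Add(Rational(-1, 6), Rational(-7, 6)), 2), 7) = Mul(Mul(Rational(-4, 3), 2), 7) = Mul(Rational(-8, 3), 7) = Rational(-56, 3)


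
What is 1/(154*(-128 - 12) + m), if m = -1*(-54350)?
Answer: 1/32790 ≈ 3.0497e-5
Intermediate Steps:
m = 54350
1/(154*(-128 - 12) + m) = 1/(154*(-128 - 12) + 54350) = 1/(154*(-140) + 54350) = 1/(-21560 + 54350) = 1/32790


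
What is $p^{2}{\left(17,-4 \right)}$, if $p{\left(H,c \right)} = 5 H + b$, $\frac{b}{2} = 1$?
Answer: $7569$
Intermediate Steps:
$b = 2$ ($b = 2 \cdot 1 = 2$)
$p{\left(H,c \right)} = 2 + 5 H$ ($p{\left(H,c \right)} = 5 H + 2 = 2 + 5 H$)
$p^{2}{\left(17,-4 \right)} = \left(2 + 5 \cdot 17\right)^{2} = \left(2 + 85\right)^{2} = 87^{2} = 7569$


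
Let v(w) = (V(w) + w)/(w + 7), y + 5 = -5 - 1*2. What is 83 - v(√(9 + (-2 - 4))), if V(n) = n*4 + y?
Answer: 3917/46 - 47*√3/46 ≈ 83.382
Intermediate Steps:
y = -12 (y = -5 + (-5 - 1*2) = -5 + (-5 - 2) = -5 - 7 = -12)
V(n) = -12 + 4*n (V(n) = n*4 - 12 = 4*n - 12 = -12 + 4*n)
v(w) = (-12 + 5*w)/(7 + w) (v(w) = ((-12 + 4*w) + w)/(w + 7) = (-12 + 5*w)/(7 + w))
83 - v(√(9 + (-2 - 4))) = 83 - (-12 + 5*√(9 + (-2 - 4)))/(7 + √(9 + (-2 - 4))) = 83 - (-12 + 5*√(9 - 6))/(7 + √(9 - 6)) = 83 - (-12 + 5*√3)/(7 + √3)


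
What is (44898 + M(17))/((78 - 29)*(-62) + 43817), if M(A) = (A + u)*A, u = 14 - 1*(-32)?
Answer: 15323/13593 ≈ 1.1273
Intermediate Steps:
u = 46 (u = 14 + 32 = 46)
M(A) = A*(46 + A) (M(A) = (A + 46)*A = (46 + A)*A = A*(46 + A))
(44898 + M(17))/((78 - 29)*(-62) + 43817) = (44898 + 17*(46 + 17))/((78 - 29)*(-62) + 43817) = (44898 + 17*63)/(49*(-62) + 43817) = (44898 + 1071)/(-3038 + 43817) = 45969/40779 = 45969*(1/40779) = 15323/13593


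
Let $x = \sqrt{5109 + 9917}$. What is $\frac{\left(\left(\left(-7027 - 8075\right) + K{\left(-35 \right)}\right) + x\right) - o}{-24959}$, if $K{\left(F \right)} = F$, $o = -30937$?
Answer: $- \frac{15800}{24959} - \frac{\sqrt{15026}}{24959} \approx -0.63795$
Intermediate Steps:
$x = \sqrt{15026} \approx 122.58$
$\frac{\left(\left(\left(-7027 - 8075\right) + K{\left(-35 \right)}\right) + x\right) - o}{-24959} = \frac{\left(\left(\left(-7027 - 8075\right) - 35\right) + \sqrt{15026}\right) - -30937}{-24959} = \left(\left(\left(-15102 - 35\right) + \sqrt{15026}\right) + 30937\right) \left(- \frac{1}{24959}\right) = \left(\left(-15137 + \sqrt{15026}\right) + 30937\right) \left(- \frac{1}{24959}\right) = \left(15800 + \sqrt{15026}\right) \left(- \frac{1}{24959}\right) = - \frac{15800}{24959} - \frac{\sqrt{15026}}{24959}$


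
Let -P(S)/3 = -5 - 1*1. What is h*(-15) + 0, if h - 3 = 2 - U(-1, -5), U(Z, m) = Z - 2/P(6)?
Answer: -275/3 ≈ -91.667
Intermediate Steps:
P(S) = 18 (P(S) = -3*(-5 - 1*1) = -3*(-5 - 1) = -3*(-6) = 18)
U(Z, m) = -1/9 + Z (U(Z, m) = Z - 2/18 = Z - 2*1/18 = Z - 1/9 = -1/9 + Z)
h = 55/9 (h = 3 + (2 - (-1/9 - 1)) = 3 + (2 - 1*(-10/9)) = 3 + (2 + 10/9) = 3 + 28/9 = 55/9 ≈ 6.1111)
h*(-15) + 0 = (55/9)*(-15) + 0 = -275/3 + 0 = -275/3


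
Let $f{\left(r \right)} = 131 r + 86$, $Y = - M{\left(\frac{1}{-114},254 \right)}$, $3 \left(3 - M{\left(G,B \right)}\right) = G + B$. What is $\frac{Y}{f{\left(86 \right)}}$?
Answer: $\frac{2539}{352944} \approx 0.0071938$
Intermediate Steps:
$M{\left(G,B \right)} = 3 - \frac{B}{3} - \frac{G}{3}$ ($M{\left(G,B \right)} = 3 - \frac{G + B}{3} = 3 - \frac{B + G}{3} = 3 - \left(\frac{B}{3} + \frac{G}{3}\right) = 3 - \frac{B}{3} - \frac{G}{3}$)
$Y = \frac{27929}{342}$ ($Y = - (3 - \frac{254}{3} - \frac{1}{3 \left(-114\right)}) = - (3 - \frac{254}{3} - - \frac{1}{342}) = - (3 - \frac{254}{3} + \frac{1}{342}) = \left(-1\right) \left(- \frac{27929}{342}\right) = \frac{27929}{342} \approx 81.664$)
$f{\left(r \right)} = 86 + 131 r$
$\frac{Y}{f{\left(86 \right)}} = \frac{27929}{342 \left(86 + 131 \cdot 86\right)} = \frac{27929}{342 \left(86 + 11266\right)} = \frac{27929}{342 \cdot 11352} = \frac{27929}{342} \cdot \frac{1}{11352} = \frac{2539}{352944}$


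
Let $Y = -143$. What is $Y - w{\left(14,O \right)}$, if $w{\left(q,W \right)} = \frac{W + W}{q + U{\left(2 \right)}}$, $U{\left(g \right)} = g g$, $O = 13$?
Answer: $- \frac{1300}{9} \approx -144.44$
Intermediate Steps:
$U{\left(g \right)} = g^{2}$
$w{\left(q,W \right)} = \frac{2 W}{4 + q}$ ($w{\left(q,W \right)} = \frac{W + W}{q + 2^{2}} = \frac{2 W}{q + 4} = \frac{2 W}{4 + q}$)
$Y - w{\left(14,O \right)} = -143 - 2 \cdot 13 \frac{1}{4 + 14} = -143 - 2 \cdot 13 \cdot \frac{1}{18} = -143 - \frac{13}{9} = - \frac{1300}{9}$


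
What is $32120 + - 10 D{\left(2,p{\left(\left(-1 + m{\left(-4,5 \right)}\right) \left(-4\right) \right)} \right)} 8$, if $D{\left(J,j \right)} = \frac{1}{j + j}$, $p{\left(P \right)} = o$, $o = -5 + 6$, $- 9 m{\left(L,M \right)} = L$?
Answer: $32080$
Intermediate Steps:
$m{\left(L,M \right)} = - \frac{L}{9}$
$o = 1$
$p{\left(P \right)} = 1$
$D{\left(J,j \right)} = \frac{1}{2 j}$
$32120 + - 10 D{\left(2,p{\left(\left(-1 + m{\left(-4,5 \right)}\right) \left(-4\right) \right)} \right)} 8 = 32120 + - 10 \frac{1}{2 \cdot 1} \cdot 8 = 32120 + - 10 \cdot \frac{1}{2} \cdot 1 \cdot 8 = 32120 + \left(-10\right) \frac{1}{2} \cdot 8 = 32120 - 40 = 32080$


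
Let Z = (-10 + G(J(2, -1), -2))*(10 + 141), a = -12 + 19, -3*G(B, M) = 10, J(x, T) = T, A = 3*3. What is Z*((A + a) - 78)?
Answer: 374480/3 ≈ 1.2483e+5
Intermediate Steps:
A = 9
G(B, M) = -10/3 (G(B, M) = -1/3*10 = -10/3)
a = 7
Z = -6040/3 (Z = (-10 - 10/3)*(10 + 141) = -40/3*151 = -6040/3 ≈ -2013.3)
Z*((A + a) - 78) = -6040*((9 + 7) - 78)/3 = -6040*(16 - 78)/3 = -6040/3*(-62) = 374480/3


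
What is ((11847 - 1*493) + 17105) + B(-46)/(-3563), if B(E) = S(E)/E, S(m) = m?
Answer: 101399416/3563 ≈ 28459.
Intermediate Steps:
B(E) = 1 (B(E) = E/E = 1)
((11847 - 1*493) + 17105) + B(-46)/(-3563) = ((11847 - 1*493) + 17105) + 1/(-3563) = ((11847 - 493) + 17105) + 1*(-1/3563) = (11354 + 17105) - 1/3563 = 28459 - 1/3563 = 101399416/3563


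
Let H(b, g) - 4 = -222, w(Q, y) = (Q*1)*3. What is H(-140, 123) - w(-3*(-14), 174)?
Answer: -344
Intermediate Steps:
w(Q, y) = 3*Q (w(Q, y) = Q*3 = 3*Q)
H(b, g) = -218 (H(b, g) = 4 - 222 = -218)
H(-140, 123) - w(-3*(-14), 174) = -218 - 3*(-3*(-14)) = -218 - 3*42 = -218 - 1*126 = -218 - 126 = -344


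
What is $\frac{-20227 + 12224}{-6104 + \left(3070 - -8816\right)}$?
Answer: $- \frac{8003}{5782} \approx -1.3841$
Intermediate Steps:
$\frac{-20227 + 12224}{-6104 + \left(3070 - -8816\right)} = - \frac{8003}{-6104 + \left(3070 + 8816\right)} = - \frac{8003}{-6104 + 11886} = - \frac{8003}{5782}$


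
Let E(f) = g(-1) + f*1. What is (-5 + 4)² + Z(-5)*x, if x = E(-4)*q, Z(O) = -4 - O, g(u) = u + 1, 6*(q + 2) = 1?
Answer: 25/3 ≈ 8.3333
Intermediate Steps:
q = -11/6 (q = -2 + (⅙)*1 = -2 + ⅙ = -11/6 ≈ -1.8333)
g(u) = 1 + u
E(f) = f (E(f) = (1 - 1) + f*1 = 0 + f = f)
x = 22/3 (x = -4*(-11/6) = 22/3 ≈ 7.3333)
(-5 + 4)² + Z(-5)*x = (-5 + 4)² + (-4 - 1*(-5))*(22/3) = (-1)² + (-4 + 5)*(22/3) = 1 + 1*(22/3) = 1 + 22/3 = 25/3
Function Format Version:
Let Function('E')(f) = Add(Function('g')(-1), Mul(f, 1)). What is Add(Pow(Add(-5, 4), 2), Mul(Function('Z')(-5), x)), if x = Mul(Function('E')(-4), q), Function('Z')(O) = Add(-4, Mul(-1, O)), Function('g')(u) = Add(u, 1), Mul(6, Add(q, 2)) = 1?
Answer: Rational(25, 3) ≈ 8.3333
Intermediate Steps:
q = Rational(-11, 6) (q = Add(-2, Mul(Rational(1, 6), 1)) = Add(-2, Rational(1, 6)) = Rational(-11, 6) ≈ -1.8333)
Function('g')(u) = Add(1, u)
Function('E')(f) = f (Function('E')(f) = Add(Add(1, -1), Mul(f, 1)) = Add(0, f) = f)
x = Rational(22, 3) (x = Mul(-4, Rational(-11, 6)) = Rational(22, 3) ≈ 7.3333)
Add(Pow(Add(-5, 4), 2), Mul(Function('Z')(-5), x)) = Add(Pow(Add(-5, 4), 2), Mul(Add(-4, Mul(-1, -5)), Rational(22, 3))) = Add(Pow(-1, 2), Mul(Add(-4, 5), Rational(22, 3))) = Add(1, Mul(1, Rational(22, 3))) = Add(1, Rational(22, 3)) = Rational(25, 3)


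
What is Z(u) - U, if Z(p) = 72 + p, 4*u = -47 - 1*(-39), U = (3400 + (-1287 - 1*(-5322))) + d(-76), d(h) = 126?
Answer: -7491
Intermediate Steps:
U = 7561 (U = (3400 + (-1287 - 1*(-5322))) + 126 = (3400 + (-1287 + 5322)) + 126 = (3400 + 4035) + 126 = 7435 + 126 = 7561)
u = -2 (u = (-47 - 1*(-39))/4 = (-47 + 39)/4 = (¼)*(-8) = -2)
Z(u) - U = (72 - 2) - 1*7561 = 70 - 7561 = -7491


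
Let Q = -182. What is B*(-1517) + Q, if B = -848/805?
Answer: 1139906/805 ≈ 1416.0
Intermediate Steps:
B = -848/805 (B = -848*1/805 = -848/805 ≈ -1.0534)
B*(-1517) + Q = -848/805*(-1517) - 182 = 1286416/805 - 182 = 1139906/805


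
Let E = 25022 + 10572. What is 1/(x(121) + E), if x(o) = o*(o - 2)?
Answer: 1/49993 ≈ 2.0003e-5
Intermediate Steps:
x(o) = o*(-2 + o)
E = 35594
1/(x(121) + E) = 1/(121*(-2 + 121) + 35594) = 1/(121*119 + 35594) = 1/(14399 + 35594) = 1/49993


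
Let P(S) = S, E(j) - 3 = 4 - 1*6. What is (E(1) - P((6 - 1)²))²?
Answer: 576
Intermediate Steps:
E(j) = 1 (E(j) = 3 + (4 - 1*6) = 3 + (4 - 6) = 3 - 2 = 1)
(E(1) - P((6 - 1)²))² = (1 - (6 - 1)²)² = (1 - 1*5²)² = (1 - 1*25)² = (1 - 25)² = (-24)² = 576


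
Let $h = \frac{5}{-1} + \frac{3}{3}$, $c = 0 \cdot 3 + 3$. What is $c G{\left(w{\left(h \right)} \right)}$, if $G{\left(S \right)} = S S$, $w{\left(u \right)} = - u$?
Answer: $48$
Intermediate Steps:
$c = 3$ ($c = 0 + 3 = 3$)
$h = -4$ ($h = 5 \left(-1\right) + 3 \cdot \frac{1}{3} = -5 + 1 = -4$)
$G{\left(S \right)} = S^{2}$
$c G{\left(w{\left(h \right)} \right)} = 3 \left(\left(-1\right) \left(-4\right)\right)^{2} = 3 \cdot 4^{2} = 3 \cdot 16 = 48$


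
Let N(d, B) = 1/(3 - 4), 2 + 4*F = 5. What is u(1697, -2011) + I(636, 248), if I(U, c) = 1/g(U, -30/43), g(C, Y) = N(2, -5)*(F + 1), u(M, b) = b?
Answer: -14081/7 ≈ -2011.6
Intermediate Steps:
F = ¾ (F = -½ + (¼)*5 = -½ + 5/4 = ¾ ≈ 0.75000)
N(d, B) = -1 (N(d, B) = 1/(-1) = -1)
g(C, Y) = -7/4 (g(C, Y) = -(¾ + 1) = -1*7/4 = -7/4)
I(U, c) = -4/7 (I(U, c) = 1/(-7/4) = -4/7)
u(1697, -2011) + I(636, 248) = -2011 - 4/7 = -14081/7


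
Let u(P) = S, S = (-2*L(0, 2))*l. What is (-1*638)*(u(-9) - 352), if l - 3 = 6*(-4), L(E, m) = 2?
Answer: 170984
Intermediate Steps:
l = -21 (l = 3 + 6*(-4) = 3 - 24 = -21)
S = 84 (S = -2*2*(-21) = -4*(-21) = 84)
u(P) = 84
(-1*638)*(u(-9) - 352) = (-1*638)*(84 - 352) = -638*(-268) = 170984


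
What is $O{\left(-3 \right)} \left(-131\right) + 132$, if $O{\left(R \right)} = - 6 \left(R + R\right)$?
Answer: $-4584$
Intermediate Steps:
$O{\left(R \right)} = - 12 R$ ($O{\left(R \right)} = - 6 \cdot 2 R = - 12 R$)
$O{\left(-3 \right)} \left(-131\right) + 132 = \left(-12\right) \left(-3\right) \left(-131\right) + 132 = 36 \left(-131\right) + 132 = -4716 + 132 = -4584$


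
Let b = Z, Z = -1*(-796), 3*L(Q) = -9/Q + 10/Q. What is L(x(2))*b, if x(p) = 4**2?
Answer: 199/12 ≈ 16.583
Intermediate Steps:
x(p) = 16
L(Q) = 1/(3*Q) (L(Q) = (-9/Q + 10/Q)/3 = 1/(3*Q))
Z = 796
b = 796
L(x(2))*b = ((1/3)/16)*796 = ((1/3)*(1/16))*796 = (1/48)*796 = 199/12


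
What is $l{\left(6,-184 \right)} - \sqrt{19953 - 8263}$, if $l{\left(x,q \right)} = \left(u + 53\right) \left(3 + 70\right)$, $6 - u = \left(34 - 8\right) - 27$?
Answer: $4380 - \sqrt{11690} \approx 4271.9$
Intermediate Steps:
$u = 7$ ($u = 6 - \left(\left(34 - 8\right) - 27\right) = 6 - \left(26 - 27\right) = 6 - -1 = 6 + 1 = 7$)
$l{\left(x,q \right)} = 4380$ ($l{\left(x,q \right)} = \left(7 + 53\right) \left(3 + 70\right) = 60 \cdot 73 = 4380$)
$l{\left(6,-184 \right)} - \sqrt{19953 - 8263} = 4380 - \sqrt{19953 - 8263} = 4380 - \sqrt{11690}$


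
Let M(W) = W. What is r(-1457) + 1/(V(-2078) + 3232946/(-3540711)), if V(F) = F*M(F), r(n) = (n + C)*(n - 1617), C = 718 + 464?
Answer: 12924627400140623011/15289084284778 ≈ 8.4535e+5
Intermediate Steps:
C = 1182
r(n) = (-1617 + n)*(1182 + n) (r(n) = (n + 1182)*(n - 1617) = (1182 + n)*(-1617 + n) = (-1617 + n)*(1182 + n))
V(F) = F**2 (V(F) = F*F = F**2)
r(-1457) + 1/(V(-2078) + 3232946/(-3540711)) = (-1911294 + (-1457)**2 - 435*(-1457)) + 1/((-2078)**2 + 3232946/(-3540711)) = (-1911294 + 2122849 + 633795) + 1/(4318084 + 3232946*(-1/3540711)) = 845350 + 1/(4318084 - 3232946/3540711) = 845350 + 1/(15289084284778/3540711) = 845350 + 3540711/15289084284778 = 12924627400140623011/15289084284778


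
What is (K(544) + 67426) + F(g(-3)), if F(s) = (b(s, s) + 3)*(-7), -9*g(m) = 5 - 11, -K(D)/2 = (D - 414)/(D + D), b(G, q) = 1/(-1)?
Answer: 18335999/272 ≈ 67412.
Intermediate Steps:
b(G, q) = -1 (b(G, q) = 1*(-1) = -1)
K(D) = -(-414 + D)/D (K(D) = -2*(D - 414)/(D + D) = -2*(-414 + D)/(2*D) = -2*(-414 + D)*1/(2*D) = -(-414 + D)/D)
g(m) = 2/3 (g(m) = -(5 - 11)/9 = -1/9*(-6) = 2/3)
F(s) = -14 (F(s) = (-1 + 3)*(-7) = 2*(-7) = -14)
(K(544) + 67426) + F(g(-3)) = ((414 - 1*544)/544 + 67426) - 14 = ((414 - 544)/544 + 67426) - 14 = ((1/544)*(-130) + 67426) - 14 = (-65/272 + 67426) - 14 = 18339807/272 - 14 = 18335999/272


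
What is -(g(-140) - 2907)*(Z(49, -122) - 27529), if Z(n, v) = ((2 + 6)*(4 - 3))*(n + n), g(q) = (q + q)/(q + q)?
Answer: -77720970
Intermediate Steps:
g(q) = 1 (g(q) = (2*q)/((2*q)) = (2*q)*(1/(2*q)) = 1)
Z(n, v) = 16*n (Z(n, v) = (8*1)*(2*n) = 8*(2*n) = 16*n)
-(g(-140) - 2907)*(Z(49, -122) - 27529) = -(1 - 2907)*(16*49 - 27529) = -(-2906)*(784 - 27529) = -(-2906)*(-26745) = -1*77720970 = -77720970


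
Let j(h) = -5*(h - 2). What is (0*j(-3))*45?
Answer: 0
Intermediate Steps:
j(h) = 10 - 5*h (j(h) = -5*(-2 + h) = 10 - 5*h)
(0*j(-3))*45 = (0*(10 - 5*(-3)))*45 = (0*(10 + 15))*45 = (0*25)*45 = 0*45 = 0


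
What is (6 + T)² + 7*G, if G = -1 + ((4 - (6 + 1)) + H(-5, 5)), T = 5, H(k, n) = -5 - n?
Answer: 23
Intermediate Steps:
G = -14 (G = -1 + ((4 - (6 + 1)) + (-5 - 1*5)) = -1 + ((4 - 1*7) + (-5 - 5)) = -1 + ((4 - 7) - 10) = -1 + (-3 - 10) = -1 - 13 = -14)
(6 + T)² + 7*G = (6 + 5)² + 7*(-14) = 11² - 98 = 121 - 98 = 23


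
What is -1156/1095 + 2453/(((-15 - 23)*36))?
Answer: -1422481/499320 ≈ -2.8488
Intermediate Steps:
-1156/1095 + 2453/(((-15 - 23)*36)) = -1156*1/1095 + 2453/((-38*36)) = -1156/1095 + 2453/(-1368) = -1156/1095 + 2453*(-1/1368) = -1156/1095 - 2453/1368 = -1422481/499320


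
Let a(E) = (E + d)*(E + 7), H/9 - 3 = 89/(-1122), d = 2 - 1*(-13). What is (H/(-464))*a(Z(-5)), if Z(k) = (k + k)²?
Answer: -4171395/5984 ≈ -697.09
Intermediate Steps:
d = 15 (d = 2 + 13 = 15)
Z(k) = 4*k² (Z(k) = (2*k)² = 4*k²)
H = 9831/374 (H = 27 + 9*(89/(-1122)) = 27 + 9*(89*(-1/1122)) = 27 + 9*(-89/1122) = 27 - 267/374 = 9831/374 ≈ 26.286)
a(E) = (7 + E)*(15 + E) (a(E) = (E + 15)*(E + 7) = (15 + E)*(7 + E) = (7 + E)*(15 + E))
(H/(-464))*a(Z(-5)) = ((9831/374)/(-464))*(105 + (4*(-5)²)² + 22*(4*(-5)²)) = ((9831/374)*(-1/464))*(105 + (4*25)² + 22*(4*25)) = -339*(105 + 100² + 22*100)/5984 = -339*(105 + 10000 + 2200)/5984 = -339/5984*12305 = -4171395/5984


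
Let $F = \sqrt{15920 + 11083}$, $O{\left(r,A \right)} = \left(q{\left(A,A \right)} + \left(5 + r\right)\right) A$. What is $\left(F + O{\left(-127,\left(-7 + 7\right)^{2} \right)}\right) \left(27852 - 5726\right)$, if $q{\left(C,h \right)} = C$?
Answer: $22126 \sqrt{27003} \approx 3.6359 \cdot 10^{6}$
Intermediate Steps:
$O{\left(r,A \right)} = A \left(5 + A + r\right)$ ($O{\left(r,A \right)} = \left(A + \left(5 + r\right)\right) A = \left(5 + A + r\right) A = A \left(5 + A + r\right)$)
$F = \sqrt{27003} \approx 164.33$
$\left(F + O{\left(-127,\left(-7 + 7\right)^{2} \right)}\right) \left(27852 - 5726\right) = \left(\sqrt{27003} + \left(-7 + 7\right)^{2} \left(5 + \left(-7 + 7\right)^{2} - 127\right)\right) \left(27852 - 5726\right) = \left(\sqrt{27003} + 0^{2} \left(5 + 0^{2} - 127\right)\right) 22126 = \left(\sqrt{27003} + 0 \left(5 + 0 - 127\right)\right) 22126 = \left(\sqrt{27003} + 0 \left(-122\right)\right) 22126 = \left(\sqrt{27003} + 0\right) 22126 = \sqrt{27003} \cdot 22126 = 22126 \sqrt{27003}$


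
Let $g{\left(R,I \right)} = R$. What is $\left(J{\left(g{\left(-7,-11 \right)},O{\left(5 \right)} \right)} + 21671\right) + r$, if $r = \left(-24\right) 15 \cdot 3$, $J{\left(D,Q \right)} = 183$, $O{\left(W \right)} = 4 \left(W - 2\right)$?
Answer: $20774$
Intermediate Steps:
$O{\left(W \right)} = -8 + 4 W$ ($O{\left(W \right)} = 4 \left(-2 + W\right) = -8 + 4 W$)
$r = -1080$ ($r = \left(-360\right) 3 = -1080$)
$\left(J{\left(g{\left(-7,-11 \right)},O{\left(5 \right)} \right)} + 21671\right) + r = \left(183 + 21671\right) - 1080 = 21854 - 1080 = 20774$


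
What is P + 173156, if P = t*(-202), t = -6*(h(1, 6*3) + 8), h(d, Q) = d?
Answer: 184064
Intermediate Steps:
t = -54 (t = -6*(1 + 8) = -6*9 = -54)
P = 10908 (P = -54*(-202) = 10908)
P + 173156 = 10908 + 173156 = 184064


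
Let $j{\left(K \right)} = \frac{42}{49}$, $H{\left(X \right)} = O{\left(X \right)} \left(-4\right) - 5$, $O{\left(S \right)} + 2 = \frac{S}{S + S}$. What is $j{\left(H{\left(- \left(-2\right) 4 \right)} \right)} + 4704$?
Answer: $\frac{32934}{7} \approx 4704.9$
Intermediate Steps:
$O{\left(S \right)} = - \frac{3}{2}$ ($O{\left(S \right)} = -2 + \frac{S}{S + S} = -2 + \frac{S}{2 S} = -2 + \frac{1}{2 S} S = -2 + \frac{1}{2} = - \frac{3}{2}$)
$H{\left(X \right)} = 1$ ($H{\left(X \right)} = \left(- \frac{3}{2}\right) \left(-4\right) - 5 = 6 - 5 = 1$)
$j{\left(K \right)} = \frac{6}{7}$ ($j{\left(K \right)} = 42 \cdot \frac{1}{49} = \frac{6}{7}$)
$j{\left(H{\left(- \left(-2\right) 4 \right)} \right)} + 4704 = \frac{6}{7} + 4704 = \frac{32934}{7}$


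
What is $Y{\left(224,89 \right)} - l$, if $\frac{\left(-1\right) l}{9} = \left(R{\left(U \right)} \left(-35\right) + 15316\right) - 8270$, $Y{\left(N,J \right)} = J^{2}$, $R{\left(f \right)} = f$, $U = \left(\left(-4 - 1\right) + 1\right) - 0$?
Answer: $72595$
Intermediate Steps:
$U = -4$ ($U = \left(-5 + 1\right) + 0 = -4 + 0 = -4$)
$l = -64674$ ($l = - 9 \left(\left(\left(-4\right) \left(-35\right) + 15316\right) - 8270\right) = - 9 \left(\left(140 + 15316\right) - 8270\right) = - 9 \left(15456 - 8270\right) = \left(-9\right) 7186 = -64674$)
$Y{\left(224,89 \right)} - l = 89^{2} - -64674 = 7921 + 64674 = 72595$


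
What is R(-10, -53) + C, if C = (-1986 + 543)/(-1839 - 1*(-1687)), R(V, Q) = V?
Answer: -77/152 ≈ -0.50658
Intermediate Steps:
C = 1443/152 (C = -1443/(-1839 + 1687) = -1443/(-152) = -1443*(-1/152) = 1443/152 ≈ 9.4934)
R(-10, -53) + C = -10 + 1443/152 = -77/152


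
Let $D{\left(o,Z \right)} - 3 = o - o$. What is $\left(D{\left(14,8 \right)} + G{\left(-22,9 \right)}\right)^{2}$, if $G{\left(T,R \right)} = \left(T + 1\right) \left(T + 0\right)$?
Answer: $216225$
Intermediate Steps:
$D{\left(o,Z \right)} = 3$ ($D{\left(o,Z \right)} = 3 + \left(o - o\right) = 3 + 0 = 3$)
$G{\left(T,R \right)} = T \left(1 + T\right)$ ($G{\left(T,R \right)} = \left(1 + T\right) T = T \left(1 + T\right)$)
$\left(D{\left(14,8 \right)} + G{\left(-22,9 \right)}\right)^{2} = \left(3 - 22 \left(1 - 22\right)\right)^{2} = \left(3 - -462\right)^{2} = \left(3 + 462\right)^{2} = 465^{2} = 216225$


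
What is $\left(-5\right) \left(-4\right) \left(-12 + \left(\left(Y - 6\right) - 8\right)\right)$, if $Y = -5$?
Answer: $-620$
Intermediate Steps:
$\left(-5\right) \left(-4\right) \left(-12 + \left(\left(Y - 6\right) - 8\right)\right) = \left(-5\right) \left(-4\right) \left(-12 - 19\right) = 20 \left(-12 - 19\right) = 20 \left(-31\right) = -620$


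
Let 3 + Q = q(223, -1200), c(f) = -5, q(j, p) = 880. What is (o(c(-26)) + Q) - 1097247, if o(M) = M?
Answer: -1096375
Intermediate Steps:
Q = 877 (Q = -3 + 880 = 877)
(o(c(-26)) + Q) - 1097247 = (-5 + 877) - 1097247 = 872 - 1097247 = -1096375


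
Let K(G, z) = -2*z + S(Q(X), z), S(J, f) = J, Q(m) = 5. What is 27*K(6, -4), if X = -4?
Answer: 351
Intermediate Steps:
K(G, z) = 5 - 2*z (K(G, z) = -2*z + 5 = 5 - 2*z)
27*K(6, -4) = 27*(5 - 2*(-4)) = 27*(5 + 8) = 27*13 = 351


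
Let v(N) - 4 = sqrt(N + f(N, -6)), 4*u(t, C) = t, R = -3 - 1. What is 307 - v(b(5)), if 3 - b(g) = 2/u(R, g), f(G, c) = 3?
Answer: 303 - 2*sqrt(2) ≈ 300.17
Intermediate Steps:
R = -4
u(t, C) = t/4
b(g) = 5 (b(g) = 3 - 2/((1/4)*(-4)) = 3 - 2/(-1) = 3 - 2*(-1) = 3 - 1*(-2) = 3 + 2 = 5)
v(N) = 4 + sqrt(3 + N) (v(N) = 4 + sqrt(N + 3) = 4 + sqrt(3 + N))
307 - v(b(5)) = 307 - (4 + sqrt(3 + 5)) = 307 - (4 + sqrt(8)) = 307 - (4 + 2*sqrt(2)) = 307 + (-4 - 2*sqrt(2)) = 303 - 2*sqrt(2)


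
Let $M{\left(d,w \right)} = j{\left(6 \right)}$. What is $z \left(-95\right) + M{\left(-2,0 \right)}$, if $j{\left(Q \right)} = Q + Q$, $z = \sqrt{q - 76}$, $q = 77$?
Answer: $-83$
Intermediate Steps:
$z = 1$ ($z = \sqrt{77 - 76} = \sqrt{1} = 1$)
$j{\left(Q \right)} = 2 Q$
$M{\left(d,w \right)} = 12$ ($M{\left(d,w \right)} = 2 \cdot 6 = 12$)
$z \left(-95\right) + M{\left(-2,0 \right)} = 1 \left(-95\right) + 12 = -95 + 12 = -83$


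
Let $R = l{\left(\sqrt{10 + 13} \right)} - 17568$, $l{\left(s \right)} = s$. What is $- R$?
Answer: $17568 - \sqrt{23} \approx 17563.0$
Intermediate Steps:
$R = -17568 + \sqrt{23}$ ($R = \sqrt{10 + 13} - 17568 = \sqrt{23} - 17568 = -17568 + \sqrt{23} \approx -17563.0$)
$- R = - (-17568 + \sqrt{23}) = 17568 - \sqrt{23}$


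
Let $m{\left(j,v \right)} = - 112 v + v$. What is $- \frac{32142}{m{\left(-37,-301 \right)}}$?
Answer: $- \frac{10714}{11137} \approx -0.96202$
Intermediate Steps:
$m{\left(j,v \right)} = - 111 v$
$- \frac{32142}{m{\left(-37,-301 \right)}} = - \frac{32142}{\left(-111\right) \left(-301\right)} = - \frac{32142}{33411} = \left(-32142\right) \frac{1}{33411} = - \frac{10714}{11137}$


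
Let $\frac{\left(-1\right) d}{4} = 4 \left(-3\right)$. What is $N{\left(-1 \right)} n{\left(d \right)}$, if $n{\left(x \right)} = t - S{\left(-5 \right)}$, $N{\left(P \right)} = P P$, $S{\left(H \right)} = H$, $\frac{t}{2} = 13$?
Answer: $31$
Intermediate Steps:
$t = 26$ ($t = 2 \cdot 13 = 26$)
$N{\left(P \right)} = P^{2}$
$d = 48$ ($d = - 4 \cdot 4 \left(-3\right) = \left(-4\right) \left(-12\right) = 48$)
$n{\left(x \right)} = 31$ ($n{\left(x \right)} = 26 - -5 = 26 + 5 = 31$)
$N{\left(-1 \right)} n{\left(d \right)} = \left(-1\right)^{2} \cdot 31 = 1 \cdot 31 = 31$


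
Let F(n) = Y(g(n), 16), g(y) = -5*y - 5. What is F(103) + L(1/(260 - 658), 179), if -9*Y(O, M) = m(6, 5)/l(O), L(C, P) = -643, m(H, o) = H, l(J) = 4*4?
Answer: -15433/24 ≈ -643.04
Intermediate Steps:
l(J) = 16
g(y) = -5 - 5*y
Y(O, M) = -1/24 (Y(O, M) = -2/(3*16) = -1/9*3/8 = -1/24)
F(n) = -1/24
F(103) + L(1/(260 - 658), 179) = -1/24 - 643 = -15433/24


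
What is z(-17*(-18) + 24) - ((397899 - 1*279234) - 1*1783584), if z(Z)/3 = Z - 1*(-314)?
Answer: 1666851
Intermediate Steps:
z(Z) = 942 + 3*Z (z(Z) = 3*(Z - 1*(-314)) = 3*(Z + 314) = 3*(314 + Z) = 942 + 3*Z)
z(-17*(-18) + 24) - ((397899 - 1*279234) - 1*1783584) = (942 + 3*(-17*(-18) + 24)) - ((397899 - 1*279234) - 1*1783584) = (942 + 3*(306 + 24)) - ((397899 - 279234) - 1783584) = (942 + 3*330) - (118665 - 1783584) = (942 + 990) - 1*(-1664919) = 1932 + 1664919 = 1666851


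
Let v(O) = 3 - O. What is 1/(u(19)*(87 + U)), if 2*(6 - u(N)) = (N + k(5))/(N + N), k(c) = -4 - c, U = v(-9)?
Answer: 38/22077 ≈ 0.0017212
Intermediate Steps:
U = 12 (U = 3 - 1*(-9) = 3 + 9 = 12)
u(N) = 6 - (-9 + N)/(4*N) (u(N) = 6 - (N + (-4 - 1*5))/(2*(N + N)) = 6 - (N + (-4 - 5))/(2*(2*N)) = 6 - (N - 9)*1/(2*N)/2 = 6 - (-9 + N)*1/(2*N)/2 = 6 - (-9 + N)/(4*N))
1/(u(19)*(87 + U)) = 1/(((¼)*(9 + 23*19)/19)*(87 + 12)) = 1/(((¼)*(1/19)*(9 + 437))*99) = 1/(((¼)*(1/19)*446)*99) = 1/((223/38)*99) = 1/(22077/38) = 38/22077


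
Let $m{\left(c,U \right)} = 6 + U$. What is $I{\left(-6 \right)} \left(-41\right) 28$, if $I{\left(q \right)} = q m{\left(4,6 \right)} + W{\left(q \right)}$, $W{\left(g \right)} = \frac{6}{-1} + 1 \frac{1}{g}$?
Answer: $\frac{269206}{3} \approx 89735.0$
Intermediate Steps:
$W{\left(g \right)} = -6 + \frac{1}{g}$ ($W{\left(g \right)} = 6 \left(-1\right) + \frac{1}{g} = -6 + \frac{1}{g}$)
$I{\left(q \right)} = -6 + \frac{1}{q} + 12 q$ ($I{\left(q \right)} = q \left(6 + 6\right) - \left(6 - \frac{1}{q}\right) = q 12 - \left(6 - \frac{1}{q}\right) = 12 q - \left(6 - \frac{1}{q}\right) = -6 + \frac{1}{q} + 12 q$)
$I{\left(-6 \right)} \left(-41\right) 28 = \left(-6 + \frac{1}{-6} + 12 \left(-6\right)\right) \left(-41\right) 28 = \left(-6 - \frac{1}{6} - 72\right) \left(-41\right) 28 = \left(- \frac{469}{6}\right) \left(-41\right) 28 = \frac{19229}{6} \cdot 28 = \frac{269206}{3}$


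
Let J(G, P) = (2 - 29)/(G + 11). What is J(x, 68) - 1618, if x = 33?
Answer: -71219/44 ≈ -1618.6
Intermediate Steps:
J(G, P) = -27/(11 + G)
J(x, 68) - 1618 = -27/(11 + 33) - 1618 = -27/44 - 1618 = -71219/44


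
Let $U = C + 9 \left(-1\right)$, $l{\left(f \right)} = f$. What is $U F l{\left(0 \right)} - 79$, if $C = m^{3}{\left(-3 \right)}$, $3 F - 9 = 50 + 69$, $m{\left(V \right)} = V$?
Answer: $-79$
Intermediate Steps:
$F = \frac{128}{3}$ ($F = 3 + \frac{50 + 69}{3} = 3 + \frac{1}{3} \cdot 119 = 3 + \frac{119}{3} = \frac{128}{3} \approx 42.667$)
$C = -27$ ($C = \left(-3\right)^{3} = -27$)
$U = -36$ ($U = -27 + 9 \left(-1\right) = -27 - 9 = -36$)
$U F l{\left(0 \right)} - 79 = - 36 \cdot \frac{128}{3} \cdot 0 - 79 = \left(-36\right) 0 - 79 = 0 - 79 = -79$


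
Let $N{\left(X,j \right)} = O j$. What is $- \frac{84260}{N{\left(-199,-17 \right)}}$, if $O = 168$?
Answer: $\frac{21065}{714} \approx 29.503$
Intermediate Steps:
$N{\left(X,j \right)} = 168 j$
$- \frac{84260}{N{\left(-199,-17 \right)}} = - \frac{84260}{168 \left(-17\right)} = - \frac{84260}{-2856} = \left(-84260\right) \left(- \frac{1}{2856}\right) = \frac{21065}{714}$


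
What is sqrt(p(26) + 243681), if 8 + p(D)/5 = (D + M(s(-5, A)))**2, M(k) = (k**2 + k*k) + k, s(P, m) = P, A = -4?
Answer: sqrt(268846) ≈ 518.50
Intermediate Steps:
M(k) = k + 2*k**2 (M(k) = (k**2 + k**2) + k = 2*k**2 + k = k + 2*k**2)
p(D) = -40 + 5*(45 + D)**2 (p(D) = -40 + 5*(D - 5*(1 + 2*(-5)))**2 = -40 + 5*(D - 5*(1 - 10))**2 = -40 + 5*(D - 5*(-9))**2 = -40 + 5*(D + 45)**2 = -40 + 5*(45 + D)**2)
sqrt(p(26) + 243681) = sqrt((-40 + 5*(45 + 26)**2) + 243681) = sqrt((-40 + 5*71**2) + 243681) = sqrt((-40 + 5*5041) + 243681) = sqrt((-40 + 25205) + 243681) = sqrt(25165 + 243681) = sqrt(268846)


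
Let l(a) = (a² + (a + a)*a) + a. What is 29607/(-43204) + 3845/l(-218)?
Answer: -2024277749/3075131108 ≈ -0.65827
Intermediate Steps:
l(a) = a + 3*a² (l(a) = (a² + (2*a)*a) + a = (a² + 2*a²) + a = 3*a² + a = a + 3*a²)
29607/(-43204) + 3845/l(-218) = 29607/(-43204) + 3845/((-218*(1 + 3*(-218)))) = 29607*(-1/43204) + 3845/((-218*(1 - 654))) = -29607/43204 + 3845/((-218*(-653))) = -29607/43204 + 3845/142354 = -2024277749/3075131108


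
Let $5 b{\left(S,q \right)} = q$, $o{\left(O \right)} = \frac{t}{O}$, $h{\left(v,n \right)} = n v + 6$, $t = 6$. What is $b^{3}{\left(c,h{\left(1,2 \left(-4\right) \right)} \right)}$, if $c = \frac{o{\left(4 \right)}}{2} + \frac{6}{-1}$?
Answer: $- \frac{8}{125} \approx -0.064$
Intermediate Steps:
$h{\left(v,n \right)} = 6 + n v$
$o{\left(O \right)} = \frac{6}{O}$
$c = - \frac{21}{4}$ ($c = \frac{6 \cdot \frac{1}{4}}{2} + \frac{6}{-1} = 6 \cdot \frac{1}{4} \cdot \frac{1}{2} + 6 \left(-1\right) = \frac{3}{2} \cdot \frac{1}{2} - 6 = \frac{3}{4} - 6 = - \frac{21}{4} \approx -5.25$)
$b{\left(S,q \right)} = \frac{q}{5}$
$b^{3}{\left(c,h{\left(1,2 \left(-4\right) \right)} \right)} = \left(\frac{6 + 2 \left(-4\right) 1}{5}\right)^{3} = \left(\frac{6 - 8}{5}\right)^{3} = \left(\frac{1}{5} \left(-2\right)\right)^{3} = \left(- \frac{2}{5}\right)^{3} = - \frac{8}{125}$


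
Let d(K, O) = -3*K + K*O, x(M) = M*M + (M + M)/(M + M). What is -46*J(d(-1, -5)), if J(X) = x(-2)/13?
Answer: -230/13 ≈ -17.692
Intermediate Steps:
x(M) = 1 + M**2 (x(M) = M**2 + (2*M)/((2*M)) = M**2 + (2*M)*(1/(2*M)) = M**2 + 1 = 1 + M**2)
J(X) = 5/13 (J(X) = (1 + (-2)**2)/13 = (1 + 4)*(1/13) = 5*(1/13) = 5/13)
-46*J(d(-1, -5)) = -46*5/13 = -230/13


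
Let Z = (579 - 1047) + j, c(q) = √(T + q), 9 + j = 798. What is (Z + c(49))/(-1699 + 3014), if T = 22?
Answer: 321/1315 + √71/1315 ≈ 0.25051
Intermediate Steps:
j = 789 (j = -9 + 798 = 789)
c(q) = √(22 + q)
Z = 321 (Z = (579 - 1047) + 789 = -468 + 789 = 321)
(Z + c(49))/(-1699 + 3014) = (321 + √(22 + 49))/(-1699 + 3014) = (321 + √71)/1315 = (321 + √71)*(1/1315) = 321/1315 + √71/1315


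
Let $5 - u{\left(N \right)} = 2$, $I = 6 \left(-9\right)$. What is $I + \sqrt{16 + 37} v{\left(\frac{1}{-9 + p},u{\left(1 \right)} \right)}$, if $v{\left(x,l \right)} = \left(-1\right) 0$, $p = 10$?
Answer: $-54$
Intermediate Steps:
$I = -54$
$u{\left(N \right)} = 3$ ($u{\left(N \right)} = 5 - 2 = 3$)
$v{\left(x,l \right)} = 0$
$I + \sqrt{16 + 37} v{\left(\frac{1}{-9 + p},u{\left(1 \right)} \right)} = -54 + \sqrt{16 + 37} \cdot 0 = -54 + \sqrt{53} \cdot 0 = -54 + 0 = -54$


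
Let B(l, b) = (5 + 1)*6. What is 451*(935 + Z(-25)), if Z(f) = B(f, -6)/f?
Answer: 10525889/25 ≈ 4.2104e+5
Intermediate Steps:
B(l, b) = 36 (B(l, b) = 6*6 = 36)
Z(f) = 36/f
451*(935 + Z(-25)) = 451*(935 + 36/(-25)) = 451*(935 + 36*(-1/25)) = 451*(935 - 36/25) = 451*(23339/25) = 10525889/25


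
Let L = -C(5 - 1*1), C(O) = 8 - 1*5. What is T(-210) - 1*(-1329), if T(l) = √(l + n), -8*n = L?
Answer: 1329 + I*√3354/4 ≈ 1329.0 + 14.478*I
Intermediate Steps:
C(O) = 3 (C(O) = 8 - 5 = 3)
L = -3 (L = -1*3 = -3)
n = 3/8 (n = -⅛*(-3) = 3/8 ≈ 0.37500)
T(l) = √(3/8 + l) (T(l) = √(l + 3/8) = √(3/8 + l))
T(-210) - 1*(-1329) = √(6 + 16*(-210))/4 - 1*(-1329) = √(6 - 3360)/4 + 1329 = √(-3354)/4 + 1329 = (I*√3354)/4 + 1329 = I*√3354/4 + 1329 = 1329 + I*√3354/4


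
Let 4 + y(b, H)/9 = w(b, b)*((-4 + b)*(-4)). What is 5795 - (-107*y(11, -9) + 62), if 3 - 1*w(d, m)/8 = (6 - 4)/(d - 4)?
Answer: -583623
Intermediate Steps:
w(d, m) = 24 - 16/(-4 + d) (w(d, m) = 24 - 8*(6 - 4)/(d - 4) = 24 - 16/(-4 + d))
y(b, H) = -36 + 72*(-14 + 3*b)*(16 - 4*b)/(-4 + b) (y(b, H) = -36 + 9*((8*(-14 + 3*b)/(-4 + b))*((-4 + b)*(-4))) = -36 + 9*((8*(-14 + 3*b)/(-4 + b))*(16 - 4*b)) = -36 + 9*(8*(-14 + 3*b)*(16 - 4*b)/(-4 + b)) = -36 + 72*(-14 + 3*b)*(16 - 4*b)/(-4 + b))
5795 - (-107*y(11, -9) + 62) = 5795 - (-107*(3996 - 864*11) + 62) = 5795 - (-107*(3996 - 9504) + 62) = 5795 - (-107*(-5508) + 62) = 5795 - (589356 + 62) = 5795 - 1*589418 = 5795 - 589418 = -583623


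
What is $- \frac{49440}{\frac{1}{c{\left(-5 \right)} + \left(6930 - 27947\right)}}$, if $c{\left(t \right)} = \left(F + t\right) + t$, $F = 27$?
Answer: $1038240000$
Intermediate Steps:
$c{\left(t \right)} = 27 + 2 t$ ($c{\left(t \right)} = \left(27 + t\right) + t = 27 + 2 t$)
$- \frac{49440}{\frac{1}{c{\left(-5 \right)} + \left(6930 - 27947\right)}} = - \frac{49440}{\frac{1}{\left(27 + 2 \left(-5\right)\right) + \left(6930 - 27947\right)}} = - \frac{49440}{\frac{1}{\left(27 - 10\right) + \left(6930 - 27947\right)}} = - \frac{49440}{\frac{1}{17 - 21017}} = - \frac{49440}{\frac{1}{-21000}} = - \frac{49440}{- \frac{1}{21000}} = \left(-49440\right) \left(-21000\right) = 1038240000$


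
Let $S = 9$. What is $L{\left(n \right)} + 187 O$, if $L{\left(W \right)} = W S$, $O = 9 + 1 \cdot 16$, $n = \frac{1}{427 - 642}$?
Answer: $\frac{1005116}{215} \approx 4675.0$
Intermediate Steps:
$n = - \frac{1}{215}$ ($n = \frac{1}{-215} = - \frac{1}{215} \approx -0.0046512$)
$O = 25$ ($O = 9 + 16 = 25$)
$L{\left(W \right)} = 9 W$ ($L{\left(W \right)} = W 9 = 9 W$)
$L{\left(n \right)} + 187 O = 9 \left(- \frac{1}{215}\right) + 187 \cdot 25 = - \frac{9}{215} + 4675 = \frac{1005116}{215}$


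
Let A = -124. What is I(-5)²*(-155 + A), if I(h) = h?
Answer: -6975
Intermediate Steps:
I(-5)²*(-155 + A) = (-5)²*(-155 - 124) = 25*(-279) = -6975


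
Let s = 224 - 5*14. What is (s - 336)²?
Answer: 33124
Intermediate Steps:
s = 154 (s = 224 - 1*70 = 224 - 70 = 154)
(s - 336)² = (154 - 336)² = (-182)² = 33124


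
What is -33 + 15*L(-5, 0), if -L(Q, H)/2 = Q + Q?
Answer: 267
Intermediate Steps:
L(Q, H) = -4*Q (L(Q, H) = -2*(Q + Q) = -4*Q)
-33 + 15*L(-5, 0) = -33 + 15*(-4*(-5)) = -33 + 15*20 = -33 + 300 = 267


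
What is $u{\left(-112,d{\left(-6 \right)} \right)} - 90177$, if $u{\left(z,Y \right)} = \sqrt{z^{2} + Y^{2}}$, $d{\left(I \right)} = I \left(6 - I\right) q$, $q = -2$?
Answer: $-90177 + 16 \sqrt{130} \approx -89995.0$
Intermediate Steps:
$d{\left(I \right)} = - 2 I \left(6 - I\right)$ ($d{\left(I \right)} = I \left(6 - I\right) \left(-2\right) = - 2 I \left(6 - I\right)$)
$u{\left(z,Y \right)} = \sqrt{Y^{2} + z^{2}}$
$u{\left(-112,d{\left(-6 \right)} \right)} - 90177 = \sqrt{\left(2 \left(-6\right) \left(-6 - 6\right)\right)^{2} + \left(-112\right)^{2}} - 90177 = \sqrt{\left(2 \left(-6\right) \left(-12\right)\right)^{2} + 12544} - 90177 = \sqrt{144^{2} + 12544} - 90177 = \sqrt{20736 + 12544} - 90177 = \sqrt{33280} - 90177 = 16 \sqrt{130} - 90177 = -90177 + 16 \sqrt{130}$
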